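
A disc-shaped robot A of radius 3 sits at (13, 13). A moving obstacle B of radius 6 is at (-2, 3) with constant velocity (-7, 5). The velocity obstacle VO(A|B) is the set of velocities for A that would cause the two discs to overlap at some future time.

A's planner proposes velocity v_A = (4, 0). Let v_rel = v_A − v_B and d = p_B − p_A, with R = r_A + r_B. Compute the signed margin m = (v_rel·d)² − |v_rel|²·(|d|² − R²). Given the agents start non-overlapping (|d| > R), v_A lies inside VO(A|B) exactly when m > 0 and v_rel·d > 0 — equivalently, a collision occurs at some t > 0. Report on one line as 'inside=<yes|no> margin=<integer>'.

d = (-15, -10),  |d|² = 325;  R = 3+6 = 9,  c = 325−9² = 244
v_rel = (11, -5),  |v_rel|² = 146;  v_rel·d = (11)·(-15) + (-5)·(-10) = -115
146·t² + 230·t + 244 = 0  ⇒  m = (-115)² − 146·244 = -22399
m = -22399 < 0,  v_rel·d = -115 < 0  ⇒  outside

inside=no margin=-22399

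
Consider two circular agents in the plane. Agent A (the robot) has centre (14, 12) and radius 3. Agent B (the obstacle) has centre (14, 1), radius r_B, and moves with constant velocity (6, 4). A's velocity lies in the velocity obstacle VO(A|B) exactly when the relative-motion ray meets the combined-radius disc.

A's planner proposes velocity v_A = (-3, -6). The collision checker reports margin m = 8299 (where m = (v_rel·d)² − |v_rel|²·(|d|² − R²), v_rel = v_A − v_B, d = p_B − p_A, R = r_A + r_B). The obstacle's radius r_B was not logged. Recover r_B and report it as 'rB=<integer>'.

m = 8299
d = (0, -11);  v_rel = (-9, -10),  |v_rel|² = 181
v_rel×d = (-9)·(-11) − (-10)·(0) = 99
since m = R²·181 − 99²:  R² = (9801 + 8299) / 181 = 100
R = √100 = 10  ⇒  r_B = 10 − 3 = 7

rB=7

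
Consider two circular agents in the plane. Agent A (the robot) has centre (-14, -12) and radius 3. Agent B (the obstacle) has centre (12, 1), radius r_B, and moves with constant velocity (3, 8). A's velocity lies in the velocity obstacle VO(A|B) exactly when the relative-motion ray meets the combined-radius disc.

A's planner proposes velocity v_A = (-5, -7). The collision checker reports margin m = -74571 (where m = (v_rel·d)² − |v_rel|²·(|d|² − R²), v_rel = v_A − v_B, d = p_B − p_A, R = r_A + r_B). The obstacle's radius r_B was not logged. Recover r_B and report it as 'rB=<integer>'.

m = -74571
d = (26, 13);  v_rel = (-8, -15),  |v_rel|² = 289
v_rel×d = (-8)·(13) − (-15)·(26) = 286
since m = R²·289 − 286²:  R² = (81796 + -74571) / 289 = 25
R = √25 = 5  ⇒  r_B = 5 − 3 = 2

rB=2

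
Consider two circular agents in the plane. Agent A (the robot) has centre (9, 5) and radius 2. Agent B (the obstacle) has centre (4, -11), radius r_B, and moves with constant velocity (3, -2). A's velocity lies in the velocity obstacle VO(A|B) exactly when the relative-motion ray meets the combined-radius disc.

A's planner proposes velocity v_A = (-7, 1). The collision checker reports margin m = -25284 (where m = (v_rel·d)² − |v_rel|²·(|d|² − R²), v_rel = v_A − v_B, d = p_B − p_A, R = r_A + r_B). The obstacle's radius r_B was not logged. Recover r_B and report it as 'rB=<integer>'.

m = -25284
d = (-5, -16);  v_rel = (-10, 3),  |v_rel|² = 109
v_rel×d = (-10)·(-16) − (3)·(-5) = 175
since m = R²·109 − 175²:  R² = (30625 + -25284) / 109 = 49
R = √49 = 7  ⇒  r_B = 7 − 2 = 5

rB=5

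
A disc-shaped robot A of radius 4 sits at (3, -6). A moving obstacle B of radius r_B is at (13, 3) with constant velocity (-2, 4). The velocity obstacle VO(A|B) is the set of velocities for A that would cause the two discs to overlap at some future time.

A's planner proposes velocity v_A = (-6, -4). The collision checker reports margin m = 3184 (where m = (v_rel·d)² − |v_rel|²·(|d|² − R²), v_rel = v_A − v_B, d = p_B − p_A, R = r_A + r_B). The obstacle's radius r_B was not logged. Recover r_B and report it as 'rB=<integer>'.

m = 3184
d = (10, 9);  v_rel = (-4, -8),  |v_rel|² = 80
v_rel×d = (-4)·(9) − (-8)·(10) = 44
since m = R²·80 − 44²:  R² = (1936 + 3184) / 80 = 64
R = √64 = 8  ⇒  r_B = 8 − 4 = 4

rB=4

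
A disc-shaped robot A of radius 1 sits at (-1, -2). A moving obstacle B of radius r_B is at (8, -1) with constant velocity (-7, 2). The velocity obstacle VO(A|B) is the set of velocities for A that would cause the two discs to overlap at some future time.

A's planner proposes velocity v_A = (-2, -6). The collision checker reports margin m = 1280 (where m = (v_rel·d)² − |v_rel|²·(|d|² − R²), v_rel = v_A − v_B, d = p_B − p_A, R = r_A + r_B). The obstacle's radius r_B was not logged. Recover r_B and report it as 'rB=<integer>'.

m = 1280
d = (9, 1);  v_rel = (5, -8),  |v_rel|² = 89
v_rel×d = (5)·(1) − (-8)·(9) = 77
since m = R²·89 − 77²:  R² = (5929 + 1280) / 89 = 81
R = √81 = 9  ⇒  r_B = 9 − 1 = 8

rB=8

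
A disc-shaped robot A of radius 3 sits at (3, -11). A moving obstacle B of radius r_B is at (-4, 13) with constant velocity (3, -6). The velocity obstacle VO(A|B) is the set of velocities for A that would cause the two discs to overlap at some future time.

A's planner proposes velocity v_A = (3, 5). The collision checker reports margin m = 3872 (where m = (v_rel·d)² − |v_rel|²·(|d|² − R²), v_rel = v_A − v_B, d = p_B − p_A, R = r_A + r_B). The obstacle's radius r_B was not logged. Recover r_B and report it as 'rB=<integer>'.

m = 3872
d = (-7, 24);  v_rel = (0, 11),  |v_rel|² = 121
v_rel×d = (0)·(24) − (11)·(-7) = 77
since m = R²·121 − 77²:  R² = (5929 + 3872) / 121 = 81
R = √81 = 9  ⇒  r_B = 9 − 3 = 6

rB=6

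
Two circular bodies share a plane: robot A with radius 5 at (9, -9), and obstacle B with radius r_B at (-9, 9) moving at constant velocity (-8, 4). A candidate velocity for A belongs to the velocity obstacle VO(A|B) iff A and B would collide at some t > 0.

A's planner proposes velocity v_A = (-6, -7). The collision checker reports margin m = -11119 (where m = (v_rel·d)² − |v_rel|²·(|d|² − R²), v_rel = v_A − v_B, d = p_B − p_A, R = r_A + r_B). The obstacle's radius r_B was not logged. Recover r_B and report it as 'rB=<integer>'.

m = -11119
d = (-18, 18);  v_rel = (2, -11),  |v_rel|² = 125
v_rel×d = (2)·(18) − (-11)·(-18) = -162
since m = R²·125 − (-162)²:  R² = (26244 + -11119) / 125 = 121
R = √121 = 11  ⇒  r_B = 11 − 5 = 6

rB=6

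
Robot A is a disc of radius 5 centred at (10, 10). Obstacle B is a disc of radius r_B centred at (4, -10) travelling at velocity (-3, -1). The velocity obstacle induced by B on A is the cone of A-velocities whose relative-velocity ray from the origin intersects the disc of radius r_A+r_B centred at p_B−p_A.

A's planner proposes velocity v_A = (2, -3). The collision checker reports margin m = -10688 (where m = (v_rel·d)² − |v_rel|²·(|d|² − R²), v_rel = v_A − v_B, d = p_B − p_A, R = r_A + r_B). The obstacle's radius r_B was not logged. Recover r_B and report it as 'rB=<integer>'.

m = -10688
d = (-6, -20);  v_rel = (5, -2),  |v_rel|² = 29
v_rel×d = (5)·(-20) − (-2)·(-6) = -112
since m = R²·29 − (-112)²:  R² = (12544 + -10688) / 29 = 64
R = √64 = 8  ⇒  r_B = 8 − 5 = 3

rB=3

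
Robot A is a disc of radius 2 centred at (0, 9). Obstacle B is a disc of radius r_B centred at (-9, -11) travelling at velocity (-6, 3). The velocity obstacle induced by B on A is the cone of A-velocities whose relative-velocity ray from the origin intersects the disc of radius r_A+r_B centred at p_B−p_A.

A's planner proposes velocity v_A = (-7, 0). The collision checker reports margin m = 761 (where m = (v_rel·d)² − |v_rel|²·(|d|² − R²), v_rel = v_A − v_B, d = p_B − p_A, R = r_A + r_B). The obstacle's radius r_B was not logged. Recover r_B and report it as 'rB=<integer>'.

m = 761
d = (-9, -20);  v_rel = (-1, -3),  |v_rel|² = 10
v_rel×d = (-1)·(-20) − (-3)·(-9) = -7
since m = R²·10 − (-7)²:  R² = (49 + 761) / 10 = 81
R = √81 = 9  ⇒  r_B = 9 − 2 = 7

rB=7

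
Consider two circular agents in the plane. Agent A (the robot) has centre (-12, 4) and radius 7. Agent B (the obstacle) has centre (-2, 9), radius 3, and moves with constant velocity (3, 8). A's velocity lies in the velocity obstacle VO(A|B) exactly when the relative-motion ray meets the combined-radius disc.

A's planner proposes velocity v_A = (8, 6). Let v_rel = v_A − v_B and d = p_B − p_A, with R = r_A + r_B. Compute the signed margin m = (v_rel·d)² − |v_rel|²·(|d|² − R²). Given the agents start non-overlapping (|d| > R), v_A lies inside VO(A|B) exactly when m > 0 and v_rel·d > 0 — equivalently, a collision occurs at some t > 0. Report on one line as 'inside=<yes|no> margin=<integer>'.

d = (10, 5),  |d|² = 125;  R = 7+3 = 10,  c = 125−10² = 25
v_rel = (5, -2),  |v_rel|² = 29;  v_rel·d = (5)·(10) + (-2)·(5) = 40
29·t² − 80·t + 25 = 0  ⇒  m = 40² − 29·25 = 875
m = 875 > 0,  v_rel·d = 40 > 0  ⇒  inside

inside=yes margin=875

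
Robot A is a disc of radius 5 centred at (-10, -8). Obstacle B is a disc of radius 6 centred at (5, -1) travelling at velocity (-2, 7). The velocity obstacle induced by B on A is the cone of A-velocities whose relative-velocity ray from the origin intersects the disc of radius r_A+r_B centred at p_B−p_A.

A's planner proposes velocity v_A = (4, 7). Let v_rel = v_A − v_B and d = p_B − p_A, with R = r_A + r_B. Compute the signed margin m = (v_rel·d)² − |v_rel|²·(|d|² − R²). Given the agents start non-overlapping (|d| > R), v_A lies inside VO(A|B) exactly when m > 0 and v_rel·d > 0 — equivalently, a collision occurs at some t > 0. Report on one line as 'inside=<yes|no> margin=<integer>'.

d = (15, 7),  |d|² = 274;  R = 5+6 = 11,  c = 274−11² = 153
v_rel = (6, 0),  |v_rel|² = 36;  v_rel·d = (6)·(15) + (0)·(7) = 90
36·t² − 180·t + 153 = 0  ⇒  m = 90² − 36·153 = 2592
m = 2592 > 0,  v_rel·d = 90 > 0  ⇒  inside

inside=yes margin=2592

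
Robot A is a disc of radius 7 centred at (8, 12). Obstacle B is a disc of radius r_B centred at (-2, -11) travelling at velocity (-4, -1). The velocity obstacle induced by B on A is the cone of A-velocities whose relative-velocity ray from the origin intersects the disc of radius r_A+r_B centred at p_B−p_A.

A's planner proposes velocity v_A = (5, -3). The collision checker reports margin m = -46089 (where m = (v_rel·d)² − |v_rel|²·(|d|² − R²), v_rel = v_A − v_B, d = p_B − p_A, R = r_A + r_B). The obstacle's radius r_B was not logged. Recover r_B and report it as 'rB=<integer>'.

m = -46089
d = (-10, -23);  v_rel = (9, -2),  |v_rel|² = 85
v_rel×d = (9)·(-23) − (-2)·(-10) = -227
since m = R²·85 − (-227)²:  R² = (51529 + -46089) / 85 = 64
R = √64 = 8  ⇒  r_B = 8 − 7 = 1

rB=1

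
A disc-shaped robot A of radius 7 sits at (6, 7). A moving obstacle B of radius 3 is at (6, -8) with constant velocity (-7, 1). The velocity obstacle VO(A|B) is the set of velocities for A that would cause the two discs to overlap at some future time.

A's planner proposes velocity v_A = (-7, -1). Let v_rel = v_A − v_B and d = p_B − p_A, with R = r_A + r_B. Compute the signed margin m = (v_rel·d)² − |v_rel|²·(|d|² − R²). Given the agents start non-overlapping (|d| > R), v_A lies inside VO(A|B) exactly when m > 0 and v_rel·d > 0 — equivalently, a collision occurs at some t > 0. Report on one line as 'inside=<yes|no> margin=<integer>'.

d = (0, -15),  |d|² = 225;  R = 7+3 = 10,  c = 225−10² = 125
v_rel = (0, -2),  |v_rel|² = 4;  v_rel·d = (0)·(0) + (-2)·(-15) = 30
4·t² − 60·t + 125 = 0  ⇒  m = 30² − 4·125 = 400
m = 400 > 0,  v_rel·d = 30 > 0  ⇒  inside

inside=yes margin=400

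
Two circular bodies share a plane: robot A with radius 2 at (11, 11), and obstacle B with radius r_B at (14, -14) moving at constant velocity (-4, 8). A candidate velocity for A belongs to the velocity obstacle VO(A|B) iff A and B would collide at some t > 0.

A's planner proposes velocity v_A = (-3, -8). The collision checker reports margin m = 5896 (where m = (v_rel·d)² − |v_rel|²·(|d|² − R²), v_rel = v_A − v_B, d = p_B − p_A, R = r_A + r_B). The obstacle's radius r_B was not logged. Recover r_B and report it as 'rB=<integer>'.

m = 5896
d = (3, -25);  v_rel = (1, -16),  |v_rel|² = 257
v_rel×d = (1)·(-25) − (-16)·(3) = 23
since m = R²·257 − 23²:  R² = (529 + 5896) / 257 = 25
R = √25 = 5  ⇒  r_B = 5 − 2 = 3

rB=3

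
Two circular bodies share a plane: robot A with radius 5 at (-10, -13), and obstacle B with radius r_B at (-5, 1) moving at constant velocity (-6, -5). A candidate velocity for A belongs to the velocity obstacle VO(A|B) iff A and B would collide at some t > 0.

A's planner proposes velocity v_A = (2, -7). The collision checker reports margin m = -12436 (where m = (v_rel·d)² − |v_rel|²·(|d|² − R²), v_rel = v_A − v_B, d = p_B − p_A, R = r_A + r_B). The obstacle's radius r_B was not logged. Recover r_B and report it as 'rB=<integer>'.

m = -12436
d = (5, 14);  v_rel = (8, -2),  |v_rel|² = 68
v_rel×d = (8)·(14) − (-2)·(5) = 122
since m = R²·68 − 122²:  R² = (14884 + -12436) / 68 = 36
R = √36 = 6  ⇒  r_B = 6 − 5 = 1

rB=1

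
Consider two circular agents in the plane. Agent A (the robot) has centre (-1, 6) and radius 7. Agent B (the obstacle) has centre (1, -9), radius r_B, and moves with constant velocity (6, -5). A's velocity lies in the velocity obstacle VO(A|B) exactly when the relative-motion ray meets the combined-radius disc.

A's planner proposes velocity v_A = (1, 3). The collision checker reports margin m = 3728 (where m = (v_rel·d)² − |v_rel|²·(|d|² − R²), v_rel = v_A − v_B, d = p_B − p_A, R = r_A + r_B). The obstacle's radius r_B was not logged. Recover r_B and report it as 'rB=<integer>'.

m = 3728
d = (2, -15);  v_rel = (-5, 8),  |v_rel|² = 89
v_rel×d = (-5)·(-15) − (8)·(2) = 59
since m = R²·89 − 59²:  R² = (3481 + 3728) / 89 = 81
R = √81 = 9  ⇒  r_B = 9 − 7 = 2

rB=2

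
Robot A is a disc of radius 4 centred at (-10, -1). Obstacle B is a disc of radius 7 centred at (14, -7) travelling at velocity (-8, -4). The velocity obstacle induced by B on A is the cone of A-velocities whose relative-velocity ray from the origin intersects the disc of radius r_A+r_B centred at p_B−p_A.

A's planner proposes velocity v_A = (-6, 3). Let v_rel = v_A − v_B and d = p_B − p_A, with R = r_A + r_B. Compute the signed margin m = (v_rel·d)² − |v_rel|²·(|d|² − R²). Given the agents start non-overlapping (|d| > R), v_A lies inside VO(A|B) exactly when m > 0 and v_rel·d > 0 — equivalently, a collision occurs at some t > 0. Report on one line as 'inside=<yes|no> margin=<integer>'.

d = (24, -6),  |d|² = 612;  R = 4+7 = 11,  c = 612−11² = 491
v_rel = (2, 7),  |v_rel|² = 53;  v_rel·d = (2)·(24) + (7)·(-6) = 6
53·t² − 12·t + 491 = 0  ⇒  m = 6² − 53·491 = -25987
m = -25987 < 0,  v_rel·d = 6 > 0  ⇒  outside

inside=no margin=-25987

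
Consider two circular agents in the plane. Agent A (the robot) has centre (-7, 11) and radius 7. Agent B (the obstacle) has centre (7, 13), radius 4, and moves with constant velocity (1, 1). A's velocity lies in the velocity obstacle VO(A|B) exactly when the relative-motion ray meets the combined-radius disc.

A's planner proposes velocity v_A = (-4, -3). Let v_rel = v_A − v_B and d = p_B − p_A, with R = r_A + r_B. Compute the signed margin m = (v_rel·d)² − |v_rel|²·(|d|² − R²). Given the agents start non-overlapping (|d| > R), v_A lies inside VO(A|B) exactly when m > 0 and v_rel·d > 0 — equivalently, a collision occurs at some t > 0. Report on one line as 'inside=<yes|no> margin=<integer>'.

d = (14, 2),  |d|² = 200;  R = 7+4 = 11,  c = 200−11² = 79
v_rel = (-5, -4),  |v_rel|² = 41;  v_rel·d = (-5)·(14) + (-4)·(2) = -78
41·t² + 156·t + 79 = 0  ⇒  m = (-78)² − 41·79 = 2845
m = 2845 > 0,  v_rel·d = -78 < 0  ⇒  outside

inside=no margin=2845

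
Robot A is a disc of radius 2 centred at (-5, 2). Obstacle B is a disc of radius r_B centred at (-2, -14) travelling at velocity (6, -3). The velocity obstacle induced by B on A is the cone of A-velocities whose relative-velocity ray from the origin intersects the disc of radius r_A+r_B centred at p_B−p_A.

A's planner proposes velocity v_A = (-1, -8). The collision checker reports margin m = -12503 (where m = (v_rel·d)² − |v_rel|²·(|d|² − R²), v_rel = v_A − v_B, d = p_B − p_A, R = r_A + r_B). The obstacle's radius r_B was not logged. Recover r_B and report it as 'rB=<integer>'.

m = -12503
d = (3, -16);  v_rel = (-7, -5),  |v_rel|² = 74
v_rel×d = (-7)·(-16) − (-5)·(3) = 127
since m = R²·74 − 127²:  R² = (16129 + -12503) / 74 = 49
R = √49 = 7  ⇒  r_B = 7 − 2 = 5

rB=5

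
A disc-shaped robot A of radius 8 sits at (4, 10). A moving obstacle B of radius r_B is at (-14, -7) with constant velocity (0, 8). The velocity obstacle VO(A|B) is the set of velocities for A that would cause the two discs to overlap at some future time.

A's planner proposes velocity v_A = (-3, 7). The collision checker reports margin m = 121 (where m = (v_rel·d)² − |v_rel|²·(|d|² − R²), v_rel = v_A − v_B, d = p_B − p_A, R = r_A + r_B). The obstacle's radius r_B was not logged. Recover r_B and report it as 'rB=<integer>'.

m = 121
d = (-18, -17);  v_rel = (-3, -1),  |v_rel|² = 10
v_rel×d = (-3)·(-17) − (-1)·(-18) = 33
since m = R²·10 − 33²:  R² = (1089 + 121) / 10 = 121
R = √121 = 11  ⇒  r_B = 11 − 8 = 3

rB=3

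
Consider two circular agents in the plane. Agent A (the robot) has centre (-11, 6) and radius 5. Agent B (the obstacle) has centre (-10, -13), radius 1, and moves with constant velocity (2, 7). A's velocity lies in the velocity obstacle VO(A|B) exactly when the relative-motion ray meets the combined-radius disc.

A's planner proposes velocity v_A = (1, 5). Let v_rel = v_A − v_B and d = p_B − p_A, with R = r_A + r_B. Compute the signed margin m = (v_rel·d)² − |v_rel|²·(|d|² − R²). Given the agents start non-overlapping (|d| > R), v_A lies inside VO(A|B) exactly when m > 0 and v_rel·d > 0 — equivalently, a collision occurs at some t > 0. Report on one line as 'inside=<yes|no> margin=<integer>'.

d = (1, -19),  |d|² = 362;  R = 5+1 = 6,  c = 362−6² = 326
v_rel = (-1, -2),  |v_rel|² = 5;  v_rel·d = (-1)·(1) + (-2)·(-19) = 37
5·t² − 74·t + 326 = 0  ⇒  m = 37² − 5·326 = -261
m = -261 < 0,  v_rel·d = 37 > 0  ⇒  outside

inside=no margin=-261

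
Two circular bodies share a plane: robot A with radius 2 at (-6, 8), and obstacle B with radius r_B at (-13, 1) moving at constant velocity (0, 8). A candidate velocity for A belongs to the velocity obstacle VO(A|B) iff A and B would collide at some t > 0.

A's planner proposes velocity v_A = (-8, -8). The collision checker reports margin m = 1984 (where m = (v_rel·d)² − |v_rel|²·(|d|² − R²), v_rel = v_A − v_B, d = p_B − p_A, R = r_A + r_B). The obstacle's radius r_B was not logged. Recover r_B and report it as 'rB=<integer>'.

m = 1984
d = (-7, -7);  v_rel = (-8, -16),  |v_rel|² = 320
v_rel×d = (-8)·(-7) − (-16)·(-7) = -56
since m = R²·320 − (-56)²:  R² = (3136 + 1984) / 320 = 16
R = √16 = 4  ⇒  r_B = 4 − 2 = 2

rB=2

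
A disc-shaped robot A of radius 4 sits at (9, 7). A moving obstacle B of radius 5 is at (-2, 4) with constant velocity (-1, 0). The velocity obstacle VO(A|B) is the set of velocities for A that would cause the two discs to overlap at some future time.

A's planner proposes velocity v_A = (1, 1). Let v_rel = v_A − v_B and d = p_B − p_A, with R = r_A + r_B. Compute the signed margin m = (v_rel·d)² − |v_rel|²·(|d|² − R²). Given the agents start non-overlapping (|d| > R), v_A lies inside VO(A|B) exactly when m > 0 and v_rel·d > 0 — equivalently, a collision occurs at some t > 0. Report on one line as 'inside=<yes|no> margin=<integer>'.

d = (-11, -3),  |d|² = 130;  R = 4+5 = 9,  c = 130−9² = 49
v_rel = (2, 1),  |v_rel|² = 5;  v_rel·d = (2)·(-11) + (1)·(-3) = -25
5·t² + 50·t + 49 = 0  ⇒  m = (-25)² − 5·49 = 380
m = 380 > 0,  v_rel·d = -25 < 0  ⇒  outside

inside=no margin=380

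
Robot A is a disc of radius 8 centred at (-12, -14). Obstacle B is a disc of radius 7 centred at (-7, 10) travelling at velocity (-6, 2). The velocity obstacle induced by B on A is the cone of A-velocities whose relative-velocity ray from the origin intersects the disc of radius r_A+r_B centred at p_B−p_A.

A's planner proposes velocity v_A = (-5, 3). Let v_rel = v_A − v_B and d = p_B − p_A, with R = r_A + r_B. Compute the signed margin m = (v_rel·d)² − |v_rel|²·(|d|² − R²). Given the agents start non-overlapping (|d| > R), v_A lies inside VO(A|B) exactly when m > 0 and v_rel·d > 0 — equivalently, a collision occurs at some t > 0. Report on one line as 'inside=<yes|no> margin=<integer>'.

d = (5, 24),  |d|² = 601;  R = 8+7 = 15,  c = 601−15² = 376
v_rel = (1, 1),  |v_rel|² = 2;  v_rel·d = (1)·(5) + (1)·(24) = 29
2·t² − 58·t + 376 = 0  ⇒  m = 29² − 2·376 = 89
m = 89 > 0,  v_rel·d = 29 > 0  ⇒  inside

inside=yes margin=89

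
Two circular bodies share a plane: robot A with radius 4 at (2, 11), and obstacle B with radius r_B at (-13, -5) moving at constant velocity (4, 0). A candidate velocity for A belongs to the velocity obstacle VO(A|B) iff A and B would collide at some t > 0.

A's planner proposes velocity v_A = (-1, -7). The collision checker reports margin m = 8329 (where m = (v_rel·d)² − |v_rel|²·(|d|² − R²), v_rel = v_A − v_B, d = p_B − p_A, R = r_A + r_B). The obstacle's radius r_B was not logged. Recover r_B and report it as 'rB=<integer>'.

m = 8329
d = (-15, -16);  v_rel = (-5, -7),  |v_rel|² = 74
v_rel×d = (-5)·(-16) − (-7)·(-15) = -25
since m = R²·74 − (-25)²:  R² = (625 + 8329) / 74 = 121
R = √121 = 11  ⇒  r_B = 11 − 4 = 7

rB=7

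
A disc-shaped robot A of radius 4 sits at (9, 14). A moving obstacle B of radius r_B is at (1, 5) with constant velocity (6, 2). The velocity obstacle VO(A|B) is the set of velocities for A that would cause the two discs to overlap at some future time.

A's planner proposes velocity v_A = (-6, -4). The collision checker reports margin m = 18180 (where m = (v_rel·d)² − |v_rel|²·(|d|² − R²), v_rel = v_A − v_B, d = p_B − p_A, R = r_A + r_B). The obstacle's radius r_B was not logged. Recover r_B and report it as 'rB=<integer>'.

m = 18180
d = (-8, -9);  v_rel = (-12, -6),  |v_rel|² = 180
v_rel×d = (-12)·(-9) − (-6)·(-8) = 60
since m = R²·180 − 60²:  R² = (3600 + 18180) / 180 = 121
R = √121 = 11  ⇒  r_B = 11 − 4 = 7

rB=7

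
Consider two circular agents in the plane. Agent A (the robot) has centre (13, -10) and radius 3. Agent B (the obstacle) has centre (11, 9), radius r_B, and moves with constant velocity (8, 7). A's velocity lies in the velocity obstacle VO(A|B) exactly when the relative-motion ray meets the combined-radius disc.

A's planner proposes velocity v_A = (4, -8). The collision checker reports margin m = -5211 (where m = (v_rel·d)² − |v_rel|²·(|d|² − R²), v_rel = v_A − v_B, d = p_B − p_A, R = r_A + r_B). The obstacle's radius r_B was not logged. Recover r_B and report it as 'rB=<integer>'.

m = -5211
d = (-2, 19);  v_rel = (-4, -15),  |v_rel|² = 241
v_rel×d = (-4)·(19) − (-15)·(-2) = -106
since m = R²·241 − (-106)²:  R² = (11236 + -5211) / 241 = 25
R = √25 = 5  ⇒  r_B = 5 − 3 = 2

rB=2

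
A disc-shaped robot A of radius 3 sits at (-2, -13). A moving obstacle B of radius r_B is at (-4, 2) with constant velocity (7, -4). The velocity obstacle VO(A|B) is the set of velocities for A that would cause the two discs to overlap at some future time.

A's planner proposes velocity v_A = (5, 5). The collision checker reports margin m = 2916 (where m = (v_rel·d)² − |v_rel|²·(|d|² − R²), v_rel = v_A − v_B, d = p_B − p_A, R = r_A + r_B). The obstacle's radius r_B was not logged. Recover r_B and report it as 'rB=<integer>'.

m = 2916
d = (-2, 15);  v_rel = (-2, 9),  |v_rel|² = 85
v_rel×d = (-2)·(15) − (9)·(-2) = -12
since m = R²·85 − (-12)²:  R² = (144 + 2916) / 85 = 36
R = √36 = 6  ⇒  r_B = 6 − 3 = 3

rB=3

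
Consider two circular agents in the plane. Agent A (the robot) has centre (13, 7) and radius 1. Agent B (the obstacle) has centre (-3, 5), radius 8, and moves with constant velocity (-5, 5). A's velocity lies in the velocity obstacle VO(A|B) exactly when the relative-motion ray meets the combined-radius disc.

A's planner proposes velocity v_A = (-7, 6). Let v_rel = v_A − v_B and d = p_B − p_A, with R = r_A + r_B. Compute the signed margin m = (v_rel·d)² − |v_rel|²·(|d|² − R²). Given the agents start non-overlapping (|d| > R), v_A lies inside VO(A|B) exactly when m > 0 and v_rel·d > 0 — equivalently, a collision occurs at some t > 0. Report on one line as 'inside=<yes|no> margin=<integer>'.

d = (-16, -2),  |d|² = 260;  R = 1+8 = 9,  c = 260−9² = 179
v_rel = (-2, 1),  |v_rel|² = 5;  v_rel·d = (-2)·(-16) + (1)·(-2) = 30
5·t² − 60·t + 179 = 0  ⇒  m = 30² − 5·179 = 5
m = 5 > 0,  v_rel·d = 30 > 0  ⇒  inside

inside=yes margin=5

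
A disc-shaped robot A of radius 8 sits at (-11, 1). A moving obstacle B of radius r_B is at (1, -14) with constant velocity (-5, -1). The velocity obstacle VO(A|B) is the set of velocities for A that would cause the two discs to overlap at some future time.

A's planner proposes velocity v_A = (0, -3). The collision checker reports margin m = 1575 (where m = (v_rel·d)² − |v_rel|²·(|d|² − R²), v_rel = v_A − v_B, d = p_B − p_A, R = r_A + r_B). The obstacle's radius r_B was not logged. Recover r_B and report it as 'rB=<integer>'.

m = 1575
d = (12, -15);  v_rel = (5, -2),  |v_rel|² = 29
v_rel×d = (5)·(-15) − (-2)·(12) = -51
since m = R²·29 − (-51)²:  R² = (2601 + 1575) / 29 = 144
R = √144 = 12  ⇒  r_B = 12 − 8 = 4

rB=4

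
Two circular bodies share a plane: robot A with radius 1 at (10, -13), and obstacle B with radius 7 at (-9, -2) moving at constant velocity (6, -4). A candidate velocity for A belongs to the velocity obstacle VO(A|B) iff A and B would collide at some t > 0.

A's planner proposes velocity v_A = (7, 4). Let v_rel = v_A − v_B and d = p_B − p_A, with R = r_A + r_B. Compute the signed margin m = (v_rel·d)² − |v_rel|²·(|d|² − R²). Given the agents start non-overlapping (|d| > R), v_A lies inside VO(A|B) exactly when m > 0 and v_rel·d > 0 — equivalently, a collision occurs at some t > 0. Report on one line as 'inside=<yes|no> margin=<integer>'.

d = (-19, 11),  |d|² = 482;  R = 1+7 = 8,  c = 482−8² = 418
v_rel = (1, 8),  |v_rel|² = 65;  v_rel·d = (1)·(-19) + (8)·(11) = 69
65·t² − 138·t + 418 = 0  ⇒  m = 69² − 65·418 = -22409
m = -22409 < 0,  v_rel·d = 69 > 0  ⇒  outside

inside=no margin=-22409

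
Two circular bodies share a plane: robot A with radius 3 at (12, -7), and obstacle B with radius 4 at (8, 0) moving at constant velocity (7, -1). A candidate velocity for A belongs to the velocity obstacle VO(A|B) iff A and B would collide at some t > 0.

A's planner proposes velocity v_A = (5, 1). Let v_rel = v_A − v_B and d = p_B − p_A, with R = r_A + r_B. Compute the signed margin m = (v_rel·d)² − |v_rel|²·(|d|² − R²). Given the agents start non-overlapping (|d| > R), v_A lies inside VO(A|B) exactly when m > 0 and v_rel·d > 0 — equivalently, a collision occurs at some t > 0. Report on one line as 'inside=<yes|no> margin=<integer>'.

d = (-4, 7),  |d|² = 65;  R = 3+4 = 7,  c = 65−7² = 16
v_rel = (-2, 2),  |v_rel|² = 8;  v_rel·d = (-2)·(-4) + (2)·(7) = 22
8·t² − 44·t + 16 = 0  ⇒  m = 22² − 8·16 = 356
m = 356 > 0,  v_rel·d = 22 > 0  ⇒  inside

inside=yes margin=356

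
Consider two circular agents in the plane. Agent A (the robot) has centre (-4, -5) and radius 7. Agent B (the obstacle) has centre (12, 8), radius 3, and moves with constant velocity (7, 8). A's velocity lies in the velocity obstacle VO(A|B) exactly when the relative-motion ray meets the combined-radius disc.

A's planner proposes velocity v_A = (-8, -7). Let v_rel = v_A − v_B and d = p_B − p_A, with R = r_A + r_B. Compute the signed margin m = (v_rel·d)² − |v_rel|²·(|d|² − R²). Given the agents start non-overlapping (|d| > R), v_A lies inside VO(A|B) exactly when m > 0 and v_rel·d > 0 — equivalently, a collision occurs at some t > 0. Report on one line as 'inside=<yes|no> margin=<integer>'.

d = (16, 13),  |d|² = 425;  R = 7+3 = 10,  c = 425−10² = 325
v_rel = (-15, -15),  |v_rel|² = 450;  v_rel·d = (-15)·(16) + (-15)·(13) = -435
450·t² + 870·t + 325 = 0  ⇒  m = (-435)² − 450·325 = 42975
m = 42975 > 0,  v_rel·d = -435 < 0  ⇒  outside

inside=no margin=42975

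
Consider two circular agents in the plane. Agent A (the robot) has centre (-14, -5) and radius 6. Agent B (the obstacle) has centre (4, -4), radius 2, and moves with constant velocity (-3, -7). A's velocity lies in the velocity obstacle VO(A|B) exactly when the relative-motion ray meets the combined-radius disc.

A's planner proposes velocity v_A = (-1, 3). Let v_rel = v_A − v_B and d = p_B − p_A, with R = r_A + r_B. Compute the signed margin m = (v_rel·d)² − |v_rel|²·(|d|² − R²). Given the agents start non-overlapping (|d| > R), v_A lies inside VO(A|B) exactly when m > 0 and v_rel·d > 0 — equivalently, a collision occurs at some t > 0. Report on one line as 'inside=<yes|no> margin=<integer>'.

d = (18, 1),  |d|² = 325;  R = 6+2 = 8,  c = 325−8² = 261
v_rel = (2, 10),  |v_rel|² = 104;  v_rel·d = (2)·(18) + (10)·(1) = 46
104·t² − 92·t + 261 = 0  ⇒  m = 46² − 104·261 = -25028
m = -25028 < 0,  v_rel·d = 46 > 0  ⇒  outside

inside=no margin=-25028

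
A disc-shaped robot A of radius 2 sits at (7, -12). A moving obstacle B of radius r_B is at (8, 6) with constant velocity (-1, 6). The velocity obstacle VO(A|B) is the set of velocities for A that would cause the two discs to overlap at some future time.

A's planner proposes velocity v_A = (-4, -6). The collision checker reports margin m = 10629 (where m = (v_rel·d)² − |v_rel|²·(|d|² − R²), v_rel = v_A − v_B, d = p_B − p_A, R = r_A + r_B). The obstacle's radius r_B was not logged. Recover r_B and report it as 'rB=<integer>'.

m = 10629
d = (1, 18);  v_rel = (-3, -12),  |v_rel|² = 153
v_rel×d = (-3)·(18) − (-12)·(1) = -42
since m = R²·153 − (-42)²:  R² = (1764 + 10629) / 153 = 81
R = √81 = 9  ⇒  r_B = 9 − 2 = 7

rB=7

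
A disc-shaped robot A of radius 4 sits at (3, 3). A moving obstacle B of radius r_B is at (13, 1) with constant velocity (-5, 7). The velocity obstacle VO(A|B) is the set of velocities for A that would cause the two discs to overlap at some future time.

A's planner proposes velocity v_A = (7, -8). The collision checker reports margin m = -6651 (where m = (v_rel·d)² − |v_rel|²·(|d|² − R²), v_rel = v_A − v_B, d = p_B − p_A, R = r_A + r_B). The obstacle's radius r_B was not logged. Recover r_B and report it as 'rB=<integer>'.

m = -6651
d = (10, -2);  v_rel = (12, -15),  |v_rel|² = 369
v_rel×d = (12)·(-2) − (-15)·(10) = 126
since m = R²·369 − 126²:  R² = (15876 + -6651) / 369 = 25
R = √25 = 5  ⇒  r_B = 5 − 4 = 1

rB=1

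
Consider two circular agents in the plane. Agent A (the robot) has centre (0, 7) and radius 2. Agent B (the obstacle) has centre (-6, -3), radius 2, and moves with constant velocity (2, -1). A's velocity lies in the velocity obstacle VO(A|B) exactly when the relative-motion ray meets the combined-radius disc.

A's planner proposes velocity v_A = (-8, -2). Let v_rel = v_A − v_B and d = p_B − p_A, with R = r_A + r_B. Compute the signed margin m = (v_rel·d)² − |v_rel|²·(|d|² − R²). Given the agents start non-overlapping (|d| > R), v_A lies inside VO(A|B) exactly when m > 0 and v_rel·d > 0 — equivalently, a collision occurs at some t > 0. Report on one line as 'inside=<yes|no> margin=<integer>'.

d = (-6, -10),  |d|² = 136;  R = 2+2 = 4,  c = 136−4² = 120
v_rel = (-10, -1),  |v_rel|² = 101;  v_rel·d = (-10)·(-6) + (-1)·(-10) = 70
101·t² − 140·t + 120 = 0  ⇒  m = 70² − 101·120 = -7220
m = -7220 < 0,  v_rel·d = 70 > 0  ⇒  outside

inside=no margin=-7220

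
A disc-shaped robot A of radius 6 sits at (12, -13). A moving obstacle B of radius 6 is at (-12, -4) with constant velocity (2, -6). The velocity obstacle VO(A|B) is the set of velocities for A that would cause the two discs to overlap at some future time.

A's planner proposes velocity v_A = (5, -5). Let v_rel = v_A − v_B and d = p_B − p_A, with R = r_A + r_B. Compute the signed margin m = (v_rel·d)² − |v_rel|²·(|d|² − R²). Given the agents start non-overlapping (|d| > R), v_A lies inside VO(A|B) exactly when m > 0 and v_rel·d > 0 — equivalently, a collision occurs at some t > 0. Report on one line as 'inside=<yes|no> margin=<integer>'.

d = (-24, 9),  |d|² = 657;  R = 6+6 = 12,  c = 657−12² = 513
v_rel = (3, 1),  |v_rel|² = 10;  v_rel·d = (3)·(-24) + (1)·(9) = -63
10·t² + 126·t + 513 = 0  ⇒  m = (-63)² − 10·513 = -1161
m = -1161 < 0,  v_rel·d = -63 < 0  ⇒  outside

inside=no margin=-1161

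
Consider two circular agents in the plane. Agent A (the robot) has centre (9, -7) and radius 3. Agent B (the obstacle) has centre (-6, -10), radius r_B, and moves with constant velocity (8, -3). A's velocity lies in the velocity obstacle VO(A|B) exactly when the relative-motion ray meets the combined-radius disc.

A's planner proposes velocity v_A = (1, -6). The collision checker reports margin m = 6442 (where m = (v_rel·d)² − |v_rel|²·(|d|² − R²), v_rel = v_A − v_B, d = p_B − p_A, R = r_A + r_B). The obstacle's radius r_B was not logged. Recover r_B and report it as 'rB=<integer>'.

m = 6442
d = (-15, -3);  v_rel = (-7, -3),  |v_rel|² = 58
v_rel×d = (-7)·(-3) − (-3)·(-15) = -24
since m = R²·58 − (-24)²:  R² = (576 + 6442) / 58 = 121
R = √121 = 11  ⇒  r_B = 11 − 3 = 8

rB=8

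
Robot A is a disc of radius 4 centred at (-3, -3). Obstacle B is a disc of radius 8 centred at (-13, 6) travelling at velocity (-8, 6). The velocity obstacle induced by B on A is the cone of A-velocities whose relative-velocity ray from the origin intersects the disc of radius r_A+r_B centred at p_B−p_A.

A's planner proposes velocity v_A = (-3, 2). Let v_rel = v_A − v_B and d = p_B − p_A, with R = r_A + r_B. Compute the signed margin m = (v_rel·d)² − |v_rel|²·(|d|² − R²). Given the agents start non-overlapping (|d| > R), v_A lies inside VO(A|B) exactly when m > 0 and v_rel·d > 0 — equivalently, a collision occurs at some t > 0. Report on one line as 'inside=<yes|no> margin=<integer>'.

d = (-10, 9),  |d|² = 181;  R = 4+8 = 12,  c = 181−12² = 37
v_rel = (5, -4),  |v_rel|² = 41;  v_rel·d = (5)·(-10) + (-4)·(9) = -86
41·t² + 172·t + 37 = 0  ⇒  m = (-86)² − 41·37 = 5879
m = 5879 > 0,  v_rel·d = -86 < 0  ⇒  outside

inside=no margin=5879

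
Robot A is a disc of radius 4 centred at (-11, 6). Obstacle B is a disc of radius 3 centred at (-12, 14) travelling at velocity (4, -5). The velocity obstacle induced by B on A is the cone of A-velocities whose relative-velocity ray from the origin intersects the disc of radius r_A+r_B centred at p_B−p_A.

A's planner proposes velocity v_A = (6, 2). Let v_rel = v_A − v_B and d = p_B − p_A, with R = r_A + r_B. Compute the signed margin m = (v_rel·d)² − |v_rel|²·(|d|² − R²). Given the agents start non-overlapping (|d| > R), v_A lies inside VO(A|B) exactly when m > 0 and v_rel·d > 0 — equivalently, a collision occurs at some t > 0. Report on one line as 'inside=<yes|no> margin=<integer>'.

d = (-1, 8),  |d|² = 65;  R = 4+3 = 7,  c = 65−7² = 16
v_rel = (2, 7),  |v_rel|² = 53;  v_rel·d = (2)·(-1) + (7)·(8) = 54
53·t² − 108·t + 16 = 0  ⇒  m = 54² − 53·16 = 2068
m = 2068 > 0,  v_rel·d = 54 > 0  ⇒  inside

inside=yes margin=2068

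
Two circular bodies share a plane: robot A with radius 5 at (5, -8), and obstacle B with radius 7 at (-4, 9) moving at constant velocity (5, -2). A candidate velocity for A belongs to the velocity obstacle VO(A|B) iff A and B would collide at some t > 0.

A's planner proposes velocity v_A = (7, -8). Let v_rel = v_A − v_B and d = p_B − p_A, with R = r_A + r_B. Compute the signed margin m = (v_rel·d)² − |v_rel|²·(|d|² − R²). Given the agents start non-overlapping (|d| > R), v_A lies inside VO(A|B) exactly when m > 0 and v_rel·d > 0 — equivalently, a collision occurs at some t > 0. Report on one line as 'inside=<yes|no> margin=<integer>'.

d = (-9, 17),  |d|² = 370;  R = 5+7 = 12,  c = 370−12² = 226
v_rel = (2, -6),  |v_rel|² = 40;  v_rel·d = (2)·(-9) + (-6)·(17) = -120
40·t² + 240·t + 226 = 0  ⇒  m = (-120)² − 40·226 = 5360
m = 5360 > 0,  v_rel·d = -120 < 0  ⇒  outside

inside=no margin=5360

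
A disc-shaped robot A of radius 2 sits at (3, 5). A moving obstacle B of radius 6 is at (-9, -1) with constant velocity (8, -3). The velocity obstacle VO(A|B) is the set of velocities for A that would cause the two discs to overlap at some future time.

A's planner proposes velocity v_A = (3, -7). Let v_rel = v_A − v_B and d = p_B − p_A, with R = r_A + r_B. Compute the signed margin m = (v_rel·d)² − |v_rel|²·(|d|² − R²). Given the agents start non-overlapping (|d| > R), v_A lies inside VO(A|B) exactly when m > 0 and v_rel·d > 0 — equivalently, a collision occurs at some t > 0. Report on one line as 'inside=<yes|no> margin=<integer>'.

d = (-12, -6),  |d|² = 180;  R = 2+6 = 8,  c = 180−8² = 116
v_rel = (-5, -4),  |v_rel|² = 41;  v_rel·d = (-5)·(-12) + (-4)·(-6) = 84
41·t² − 168·t + 116 = 0  ⇒  m = 84² − 41·116 = 2300
m = 2300 > 0,  v_rel·d = 84 > 0  ⇒  inside

inside=yes margin=2300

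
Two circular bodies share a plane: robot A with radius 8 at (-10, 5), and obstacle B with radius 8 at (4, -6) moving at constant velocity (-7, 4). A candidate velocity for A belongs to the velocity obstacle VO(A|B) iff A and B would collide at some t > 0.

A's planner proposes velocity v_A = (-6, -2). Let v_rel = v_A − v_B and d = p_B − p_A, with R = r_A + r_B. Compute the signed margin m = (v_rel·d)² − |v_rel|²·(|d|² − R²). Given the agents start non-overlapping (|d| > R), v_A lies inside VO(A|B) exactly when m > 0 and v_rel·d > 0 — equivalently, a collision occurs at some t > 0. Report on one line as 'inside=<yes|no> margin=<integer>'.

d = (14, -11),  |d|² = 317;  R = 8+8 = 16,  c = 317−16² = 61
v_rel = (1, -6),  |v_rel|² = 37;  v_rel·d = (1)·(14) + (-6)·(-11) = 80
37·t² − 160·t + 61 = 0  ⇒  m = 80² − 37·61 = 4143
m = 4143 > 0,  v_rel·d = 80 > 0  ⇒  inside

inside=yes margin=4143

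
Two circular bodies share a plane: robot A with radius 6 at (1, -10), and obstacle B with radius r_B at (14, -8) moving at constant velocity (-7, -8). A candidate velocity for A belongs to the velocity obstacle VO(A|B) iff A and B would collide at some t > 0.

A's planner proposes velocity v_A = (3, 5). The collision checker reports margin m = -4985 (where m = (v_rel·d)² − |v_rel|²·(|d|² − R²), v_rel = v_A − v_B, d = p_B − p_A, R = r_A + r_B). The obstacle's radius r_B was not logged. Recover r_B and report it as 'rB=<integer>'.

m = -4985
d = (13, 2);  v_rel = (10, 13),  |v_rel|² = 269
v_rel×d = (10)·(2) − (13)·(13) = -149
since m = R²·269 − (-149)²:  R² = (22201 + -4985) / 269 = 64
R = √64 = 8  ⇒  r_B = 8 − 6 = 2

rB=2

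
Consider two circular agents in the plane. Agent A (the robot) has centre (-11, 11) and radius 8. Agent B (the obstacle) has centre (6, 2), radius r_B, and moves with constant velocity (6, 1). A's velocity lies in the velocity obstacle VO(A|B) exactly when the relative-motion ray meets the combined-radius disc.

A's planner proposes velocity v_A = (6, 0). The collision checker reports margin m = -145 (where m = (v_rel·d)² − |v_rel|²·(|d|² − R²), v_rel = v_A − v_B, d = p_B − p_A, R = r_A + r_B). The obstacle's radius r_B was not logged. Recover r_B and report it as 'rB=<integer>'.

m = -145
d = (17, -9);  v_rel = (0, -1),  |v_rel|² = 1
v_rel×d = (0)·(-9) − (-1)·(17) = 17
since m = R²·1 − 17²:  R² = (289 + -145) / 1 = 144
R = √144 = 12  ⇒  r_B = 12 − 8 = 4

rB=4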